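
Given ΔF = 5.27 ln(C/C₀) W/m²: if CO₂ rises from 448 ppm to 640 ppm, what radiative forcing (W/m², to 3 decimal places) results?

CO₂: 5.27 × ln(640/448) = 5.27 × ln(1.42857) = 5.27 × 0.35667 = 1.8797 W/m².

ΔF = 1.880 W/m²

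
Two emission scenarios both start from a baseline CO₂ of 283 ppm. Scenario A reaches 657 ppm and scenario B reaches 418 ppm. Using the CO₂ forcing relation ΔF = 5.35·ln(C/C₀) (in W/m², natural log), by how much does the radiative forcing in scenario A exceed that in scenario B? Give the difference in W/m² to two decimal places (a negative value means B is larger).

ΔF_A − ΔF_B = 2.42 W/m²

ΔF_A = 5.35 ln(657/283) = 5.35 × 0.84224 = 4.5060 W/m².
ΔF_B = 5.35 ln(418/283) = 5.35 × 0.39003 = 2.0867 W/m².
Difference: 4.5060 − 2.0867 = 2.4193 W/m².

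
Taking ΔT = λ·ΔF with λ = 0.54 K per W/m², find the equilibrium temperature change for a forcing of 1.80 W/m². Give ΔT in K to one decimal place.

ΔT = λ ΔF = 0.54 × 1.80 = 0.9720 K.

ΔT = 1.0 K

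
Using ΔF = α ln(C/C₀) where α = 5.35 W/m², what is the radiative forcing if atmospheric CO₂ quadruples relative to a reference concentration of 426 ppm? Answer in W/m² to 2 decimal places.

ΔF = 7.42 W/m²

ΔF = 5.35 × ln(4) = 5.35 × 1.38629 = 7.4167 W/m².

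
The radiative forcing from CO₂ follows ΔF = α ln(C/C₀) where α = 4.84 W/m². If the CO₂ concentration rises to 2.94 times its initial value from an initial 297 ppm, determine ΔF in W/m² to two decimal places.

ΔF = 4.84 × ln(2.94) = 4.84 × 1.07841 = 5.2195 W/m².

ΔF = 5.22 W/m²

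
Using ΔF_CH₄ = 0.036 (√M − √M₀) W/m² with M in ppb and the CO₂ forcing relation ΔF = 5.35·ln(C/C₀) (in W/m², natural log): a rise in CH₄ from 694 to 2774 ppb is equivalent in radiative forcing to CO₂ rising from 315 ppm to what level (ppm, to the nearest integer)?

CH₄ forcing: 0.036 × (√2774 − √694) = 0.036 × (52.6688 − 26.3439) = 0.036 × 26.3249 = 0.94770 W/m².
Set 5.35 ln(C/315) = 0.94770: ln(C/315) = 0.94770/5.35 = 0.17714, so C = 315 × e^0.17714 = 315 × 1.19380 = 376.05 ppm.

C ≈ 376 ppm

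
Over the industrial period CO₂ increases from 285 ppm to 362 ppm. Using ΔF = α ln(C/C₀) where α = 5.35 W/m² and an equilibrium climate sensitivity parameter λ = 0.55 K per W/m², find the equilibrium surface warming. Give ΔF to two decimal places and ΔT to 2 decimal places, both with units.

CO₂: 5.35 × ln(362/285) = 5.35 × ln(1.27018) = 5.35 × 0.23916 = 1.2795 W/m².
ΔT = λ ΔF = 0.55 × 1.28 = 0.7040 K.

ΔF = 1.28 W/m²; ΔT = 0.70 K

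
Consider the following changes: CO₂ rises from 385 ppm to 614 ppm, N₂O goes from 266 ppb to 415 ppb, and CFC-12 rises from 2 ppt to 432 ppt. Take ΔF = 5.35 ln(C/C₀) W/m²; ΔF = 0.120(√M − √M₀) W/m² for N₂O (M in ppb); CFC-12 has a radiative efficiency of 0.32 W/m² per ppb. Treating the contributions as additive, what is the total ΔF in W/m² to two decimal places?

ΔF = 3.12 W/m²

CO₂: 5.35 × ln(614/385) = 5.35 × ln(1.59481) = 5.35 × 0.46675 = 2.4971 W/m².
N₂O: 0.120 × (√415 − √266) = 0.120 × (20.3715 − 16.3095) = 0.120 × 4.0620 = 0.4874 W/m².
CFC-12: Δ = 432 − 2 = 430 ppt = 0.430 ppb; ΔF = 0.32 × 0.430 = 0.1376 W/m².
Total ΔF = 2.4971 + 0.4874 + 0.1376 = 3.1221 W/m².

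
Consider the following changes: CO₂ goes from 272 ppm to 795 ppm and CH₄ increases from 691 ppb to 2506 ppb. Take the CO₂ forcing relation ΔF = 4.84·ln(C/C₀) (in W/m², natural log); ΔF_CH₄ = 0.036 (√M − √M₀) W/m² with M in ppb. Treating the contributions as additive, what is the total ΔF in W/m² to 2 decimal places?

CO₂: 4.84 × ln(795/272) = 4.84 × ln(2.92279) = 4.84 × 1.07254 = 5.1911 W/m².
CH₄: 0.036 × (√2506 − √691) = 0.036 × (50.0600 − 26.2869) = 0.036 × 23.7731 = 0.8558 W/m².
Total ΔF = 5.1911 + 0.8558 = 6.0469 W/m².

ΔF = 6.05 W/m²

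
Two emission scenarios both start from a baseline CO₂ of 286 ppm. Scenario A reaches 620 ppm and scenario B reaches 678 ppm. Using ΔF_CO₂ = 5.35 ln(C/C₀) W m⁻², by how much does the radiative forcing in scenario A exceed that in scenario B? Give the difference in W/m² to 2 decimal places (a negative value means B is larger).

ΔF_A − ΔF_B = -0.48 W/m²

ΔF_A = 5.35 ln(620/286) = 5.35 × 0.77373 = 4.1395 W/m².
ΔF_B = 5.35 ln(678/286) = 5.35 × 0.86316 = 4.6179 W/m².
Difference: 4.1395 − 4.6179 = -0.4784 W/m².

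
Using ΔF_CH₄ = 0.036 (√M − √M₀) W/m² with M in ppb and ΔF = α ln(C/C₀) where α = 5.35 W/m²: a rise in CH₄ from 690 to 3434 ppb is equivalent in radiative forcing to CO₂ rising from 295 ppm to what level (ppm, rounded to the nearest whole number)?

C ≈ 367 ppm

CH₄ forcing: 0.036 × (√3434 − √690) = 0.036 × (58.6003 − 26.2679) = 0.036 × 32.3324 = 1.16397 W/m².
Set 5.35 ln(C/295) = 1.16397: ln(C/295) = 1.16397/5.35 = 0.21756, so C = 295 × e^0.21756 = 295 × 1.24304 = 366.70 ppm.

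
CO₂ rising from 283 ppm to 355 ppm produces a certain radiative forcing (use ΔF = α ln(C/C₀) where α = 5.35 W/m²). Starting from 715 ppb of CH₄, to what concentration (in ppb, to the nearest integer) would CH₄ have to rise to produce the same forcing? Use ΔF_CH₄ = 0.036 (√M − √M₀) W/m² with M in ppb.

CO₂ forcing: 5.35 × ln(355/283) = 5.35 × 0.226671 = 1.21269 W/m².
Set 0.036(√M − √715) = 1.21269: √M = 1.21269/0.036 + √715 = 33.6858 + 26.7395 = 60.4253.
M = (60.4253)² = 3651.22 ppb.

M ≈ 3651 ppb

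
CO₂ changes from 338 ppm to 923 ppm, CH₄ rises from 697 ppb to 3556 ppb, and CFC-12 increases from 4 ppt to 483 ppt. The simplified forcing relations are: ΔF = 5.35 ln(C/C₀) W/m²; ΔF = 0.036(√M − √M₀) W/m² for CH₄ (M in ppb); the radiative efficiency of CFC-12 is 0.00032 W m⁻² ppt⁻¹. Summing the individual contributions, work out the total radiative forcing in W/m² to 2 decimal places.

CO₂: 5.35 × ln(923/338) = 5.35 × ln(2.73077) = 5.35 × 1.00458 = 5.3745 W/m².
CH₄: 0.036 × (√3556 − √697) = 0.036 × (59.6322 − 26.4008) = 0.036 × 33.2314 = 1.1963 W/m².
CFC-12: ΔF = 0.00032 × (483 − 4) = 0.00032 × 479 = 0.1533 W/m².
Total ΔF = 5.3745 + 1.1963 + 0.1533 = 6.7241 W/m².

ΔF = 6.72 W/m²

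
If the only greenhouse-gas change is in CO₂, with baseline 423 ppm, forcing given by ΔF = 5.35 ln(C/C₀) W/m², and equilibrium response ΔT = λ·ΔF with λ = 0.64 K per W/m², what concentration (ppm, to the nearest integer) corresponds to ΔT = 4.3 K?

C ≈ 1485 ppm

Required forcing: ΔF = ΔT/λ = 4.3/0.64 = 6.7188 W/m².
Then ln(C/423) = ΔF/5.35 = 6.7188/5.35 = 1.25585.
So C = 423 × e^1.25585 = 423 × 3.51082 = 1485.08 ppm.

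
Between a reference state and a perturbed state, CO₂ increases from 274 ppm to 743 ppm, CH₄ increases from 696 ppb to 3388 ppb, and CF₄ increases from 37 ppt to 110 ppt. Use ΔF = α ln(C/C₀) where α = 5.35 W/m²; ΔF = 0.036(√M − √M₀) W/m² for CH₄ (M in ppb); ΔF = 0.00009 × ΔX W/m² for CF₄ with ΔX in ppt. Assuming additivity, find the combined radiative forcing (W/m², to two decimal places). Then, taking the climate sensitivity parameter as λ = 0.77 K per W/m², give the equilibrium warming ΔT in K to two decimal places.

ΔF = 6.49 W/m²; ΔT = 5.00 K

CO₂: 5.35 × ln(743/274) = 5.35 × ln(2.71168) = 5.35 × 0.99757 = 5.3370 W/m².
CH₄: 0.036 × (√3388 − √696) = 0.036 × (58.2065 − 26.3818) = 0.036 × 31.8247 = 1.1457 W/m².
CF₄: ΔF = 0.00009 × (110 − 37) = 0.00009 × 73 = 0.0066 W/m².
Total ΔF = 5.3370 + 1.1457 + 0.0066 = 6.4893 W/m².
ΔT = λ ΔF = 0.77 × 6.49 = 4.9973 K.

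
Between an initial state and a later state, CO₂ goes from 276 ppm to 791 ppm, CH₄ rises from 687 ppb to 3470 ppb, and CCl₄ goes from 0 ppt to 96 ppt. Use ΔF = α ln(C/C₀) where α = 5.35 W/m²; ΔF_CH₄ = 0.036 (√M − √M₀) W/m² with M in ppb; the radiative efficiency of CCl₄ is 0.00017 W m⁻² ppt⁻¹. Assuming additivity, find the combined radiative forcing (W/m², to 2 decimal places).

ΔF = 6.83 W/m²

CO₂: 5.35 × ln(791/276) = 5.35 × ln(2.86594) = 5.35 × 1.05290 = 5.6330 W/m².
CH₄: 0.036 × (√3470 − √687) = 0.036 × (58.9067 − 26.2107) = 0.036 × 32.6960 = 1.1771 W/m².
CCl₄: ΔF = 0.00017 × (96 − 0) = 0.00017 × 96 = 0.0163 W/m².
Total ΔF = 5.6330 + 1.1771 + 0.0163 = 6.8264 W/m².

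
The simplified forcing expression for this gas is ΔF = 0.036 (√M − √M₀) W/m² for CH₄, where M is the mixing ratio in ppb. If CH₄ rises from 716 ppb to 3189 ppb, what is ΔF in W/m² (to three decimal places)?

CH₄: 0.036 × (√3189 − √716) = 0.036 × (56.4712 − 26.7582) = 0.036 × 29.7130 = 1.0697 W/m².

ΔF = 1.070 W/m²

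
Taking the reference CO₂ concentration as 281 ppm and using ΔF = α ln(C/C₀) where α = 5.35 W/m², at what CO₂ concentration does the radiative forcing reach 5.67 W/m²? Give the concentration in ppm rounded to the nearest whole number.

Set 5.35 ln(C/281) = 5.67, so ln(C/281) = 5.67/5.35 = 1.05981.
Then C/281 = e^1.05981 = 2.88582, giving C = 281 × 2.88582 = 810.92 ppm.

C ≈ 811 ppm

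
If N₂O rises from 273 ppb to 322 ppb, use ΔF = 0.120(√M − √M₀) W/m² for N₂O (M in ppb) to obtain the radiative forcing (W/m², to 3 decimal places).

N₂O: 0.120 × (√322 − √273) = 0.120 × (17.9444 − 16.5227) = 0.120 × 1.4217 = 0.1706 W/m².

ΔF = 0.171 W/m²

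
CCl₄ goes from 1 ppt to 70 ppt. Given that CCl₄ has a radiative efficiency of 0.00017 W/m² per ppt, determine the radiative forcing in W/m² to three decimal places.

CCl₄: ΔF = 0.00017 × (70 − 1) = 0.00017 × 69 = 0.0117 W/m².

ΔF = 0.012 W/m²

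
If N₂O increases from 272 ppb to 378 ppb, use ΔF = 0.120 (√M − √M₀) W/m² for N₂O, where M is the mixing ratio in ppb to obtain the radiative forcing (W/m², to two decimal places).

N₂O: 0.120 × (√378 − √272) = 0.120 × (19.4422 − 16.4924) = 0.120 × 2.9498 = 0.3540 W/m².

ΔF = 0.35 W/m²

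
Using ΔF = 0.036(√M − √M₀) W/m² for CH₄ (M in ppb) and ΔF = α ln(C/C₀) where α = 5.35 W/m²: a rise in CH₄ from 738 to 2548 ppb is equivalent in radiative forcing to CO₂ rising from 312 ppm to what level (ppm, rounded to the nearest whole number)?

C ≈ 365 ppm

CH₄ forcing: 0.036 × (√2548 − √738) = 0.036 × (50.4777 − 27.1662) = 0.036 × 23.3115 = 0.83921 W/m².
Set 5.35 ln(C/312) = 0.83921: ln(C/312) = 0.83921/5.35 = 0.15686, so C = 312 × e^0.15686 = 312 × 1.16983 = 364.99 ppm.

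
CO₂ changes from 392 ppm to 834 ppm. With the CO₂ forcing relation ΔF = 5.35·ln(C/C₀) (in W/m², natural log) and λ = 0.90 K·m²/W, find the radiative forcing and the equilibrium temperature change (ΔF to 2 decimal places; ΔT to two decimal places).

ΔF = 4.04 W/m²; ΔT = 3.64 K

CO₂: 5.35 × ln(834/392) = 5.35 × ln(2.12755) = 5.35 × 0.75497 = 4.0391 W/m².
ΔT = λ ΔF = 0.90 × 4.04 = 3.6360 K.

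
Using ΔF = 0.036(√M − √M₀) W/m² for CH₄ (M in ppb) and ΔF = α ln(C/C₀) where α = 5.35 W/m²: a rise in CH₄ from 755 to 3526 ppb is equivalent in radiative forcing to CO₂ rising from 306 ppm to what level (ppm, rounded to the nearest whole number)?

C ≈ 379 ppm

CH₄ forcing: 0.036 × (√3526 − √755) = 0.036 × (59.3801 − 27.4773) = 0.036 × 31.9028 = 1.14850 W/m².
Set 5.35 ln(C/306) = 1.14850: ln(C/306) = 1.14850/5.35 = 0.21467, so C = 306 × e^0.21467 = 306 × 1.23945 = 379.27 ppm.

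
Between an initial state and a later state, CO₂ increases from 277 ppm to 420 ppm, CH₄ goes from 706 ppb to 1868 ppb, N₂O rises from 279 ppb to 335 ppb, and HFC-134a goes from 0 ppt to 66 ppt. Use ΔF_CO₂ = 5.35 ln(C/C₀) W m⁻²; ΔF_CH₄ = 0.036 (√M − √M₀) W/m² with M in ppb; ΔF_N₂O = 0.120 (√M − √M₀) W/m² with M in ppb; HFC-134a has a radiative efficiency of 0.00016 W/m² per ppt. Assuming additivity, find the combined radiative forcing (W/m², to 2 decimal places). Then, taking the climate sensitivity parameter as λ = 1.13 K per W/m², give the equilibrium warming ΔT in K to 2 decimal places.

CO₂: 5.35 × ln(420/277) = 5.35 × ln(1.51625) = 5.35 × 0.41624 = 2.2269 W/m².
CH₄: 0.036 × (√1868 − √706) = 0.036 × (43.2204 − 26.5707) = 0.036 × 16.6497 = 0.5994 W/m².
N₂O: 0.120 × (√335 − √279) = 0.120 × (18.3030 − 16.7033) = 0.120 × 1.5997 = 0.1920 W/m².
HFC-134a: ΔF = 0.00016 × (66 − 0) = 0.00016 × 66 = 0.0106 W/m².
Total ΔF = 2.2269 + 0.5994 + 0.1920 + 0.0106 = 3.0289 W/m².
ΔT = λ ΔF = 1.13 × 3.03 = 3.4239 K.

ΔF = 3.03 W/m²; ΔT = 3.42 K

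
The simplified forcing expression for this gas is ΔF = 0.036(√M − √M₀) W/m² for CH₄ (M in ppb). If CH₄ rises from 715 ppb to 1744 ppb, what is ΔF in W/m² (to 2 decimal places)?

CH₄: 0.036 × (√1744 − √715) = 0.036 × (41.7612 − 26.7395) = 0.036 × 15.0217 = 0.5408 W/m².

ΔF = 0.54 W/m²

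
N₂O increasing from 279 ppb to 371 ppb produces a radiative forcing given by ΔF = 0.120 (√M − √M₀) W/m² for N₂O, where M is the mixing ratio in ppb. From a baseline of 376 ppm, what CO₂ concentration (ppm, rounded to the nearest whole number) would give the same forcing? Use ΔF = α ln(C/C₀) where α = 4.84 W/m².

C ≈ 401 ppm

N₂O forcing: 0.120 × (√371 − √279) = 0.120 × (19.2614 − 16.7033) = 0.120 × 2.5581 = 0.30697 W/m².
Set 4.84 ln(C/376) = 0.30697: ln(C/376) = 0.30697/4.84 = 0.06342, so C = 376 × e^0.06342 = 376 × 1.06547 = 400.62 ppm.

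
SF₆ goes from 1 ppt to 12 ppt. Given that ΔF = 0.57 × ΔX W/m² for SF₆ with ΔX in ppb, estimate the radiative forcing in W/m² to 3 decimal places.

SF₆: Δ = 12 − 1 = 11 ppt = 0.011 ppb; ΔF = 0.57 × 0.011 = 0.0063 W/m².

ΔF = 0.006 W/m²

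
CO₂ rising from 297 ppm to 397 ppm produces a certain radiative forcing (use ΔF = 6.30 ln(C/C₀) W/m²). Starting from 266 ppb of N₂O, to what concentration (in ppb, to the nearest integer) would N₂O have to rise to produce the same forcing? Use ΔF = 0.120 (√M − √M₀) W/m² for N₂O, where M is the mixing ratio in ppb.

M ≈ 995 ppb

CO₂ forcing: 6.30 × ln(397/297) = 6.30 × 0.290204 = 1.82829 W/m².
Set 0.120(√M − √266) = 1.82829: √M = 1.82829/0.120 + √266 = 15.2358 + 16.3095 = 31.5453.
M = (31.5453)² = 995.11 ppb.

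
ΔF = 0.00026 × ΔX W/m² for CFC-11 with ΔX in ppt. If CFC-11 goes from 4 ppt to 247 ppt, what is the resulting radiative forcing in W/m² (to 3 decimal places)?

CFC-11: ΔF = 0.00026 × (247 − 4) = 0.00026 × 243 = 0.0632 W/m².

ΔF = 0.063 W/m²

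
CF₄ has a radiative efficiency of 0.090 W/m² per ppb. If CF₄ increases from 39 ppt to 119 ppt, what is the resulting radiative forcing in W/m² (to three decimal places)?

ΔF = 0.007 W/m²

CF₄: Δ = 119 − 39 = 80 ppt = 0.080 ppb; ΔF = 0.090 × 0.080 = 0.0072 W/m².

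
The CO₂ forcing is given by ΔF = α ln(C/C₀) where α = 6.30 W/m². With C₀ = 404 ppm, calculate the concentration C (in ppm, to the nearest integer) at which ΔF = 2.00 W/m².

C ≈ 555 ppm

Set 6.30 ln(C/404) = 2.00, so ln(C/404) = 2.00/6.30 = 0.31746.
Then C/404 = e^0.31746 = 1.37363, giving C = 404 × 1.37363 = 554.95 ppm.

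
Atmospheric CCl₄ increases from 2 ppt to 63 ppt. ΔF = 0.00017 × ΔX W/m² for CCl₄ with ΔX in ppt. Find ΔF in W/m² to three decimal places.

CCl₄: ΔF = 0.00017 × (63 − 2) = 0.00017 × 61 = 0.0104 W/m².

ΔF = 0.010 W/m²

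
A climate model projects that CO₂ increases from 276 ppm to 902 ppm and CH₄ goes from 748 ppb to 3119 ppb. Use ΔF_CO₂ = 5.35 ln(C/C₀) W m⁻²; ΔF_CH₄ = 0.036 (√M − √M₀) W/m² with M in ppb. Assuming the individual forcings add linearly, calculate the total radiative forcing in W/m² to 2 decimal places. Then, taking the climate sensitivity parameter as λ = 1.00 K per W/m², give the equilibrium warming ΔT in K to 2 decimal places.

ΔF = 7.36 W/m²; ΔT = 7.36 K

CO₂: 5.35 × ln(902/276) = 5.35 × ln(3.26812) = 5.35 × 1.18421 = 6.3355 W/m².
CH₄: 0.036 × (√3119 − √748) = 0.036 × (55.8480 − 27.3496) = 0.036 × 28.4984 = 1.0259 W/m².
Total ΔF = 6.3355 + 1.0259 = 7.3614 W/m².
ΔT = λ ΔF = 1.00 × 7.36 = 7.3600 K.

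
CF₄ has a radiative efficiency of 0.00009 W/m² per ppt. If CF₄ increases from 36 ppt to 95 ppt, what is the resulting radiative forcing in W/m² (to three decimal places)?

CF₄: ΔF = 0.00009 × (95 − 36) = 0.00009 × 59 = 0.0053 W/m².

ΔF = 0.005 W/m²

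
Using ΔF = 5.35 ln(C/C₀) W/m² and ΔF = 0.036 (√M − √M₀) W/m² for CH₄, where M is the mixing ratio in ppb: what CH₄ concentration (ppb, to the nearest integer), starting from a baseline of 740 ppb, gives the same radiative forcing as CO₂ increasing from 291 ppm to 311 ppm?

M ≈ 1375 ppb

CO₂ forcing: 5.35 × ln(311/291) = 5.35 × 0.066470 = 0.35561 W/m².
Set 0.036(√M − √740) = 0.35561: √M = 0.35561/0.036 + √740 = 9.8781 + 27.2029 = 37.0810.
M = (37.0810)² = 1375.00 ppb.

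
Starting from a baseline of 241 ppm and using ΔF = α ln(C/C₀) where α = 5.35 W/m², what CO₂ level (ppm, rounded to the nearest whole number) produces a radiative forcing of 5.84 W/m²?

Set 5.35 ln(C/241) = 5.84, so ln(C/241) = 5.84/5.35 = 1.09159.
Then C/241 = e^1.09159 = 2.97901, giving C = 241 × 2.97901 = 717.94 ppm.

C ≈ 718 ppm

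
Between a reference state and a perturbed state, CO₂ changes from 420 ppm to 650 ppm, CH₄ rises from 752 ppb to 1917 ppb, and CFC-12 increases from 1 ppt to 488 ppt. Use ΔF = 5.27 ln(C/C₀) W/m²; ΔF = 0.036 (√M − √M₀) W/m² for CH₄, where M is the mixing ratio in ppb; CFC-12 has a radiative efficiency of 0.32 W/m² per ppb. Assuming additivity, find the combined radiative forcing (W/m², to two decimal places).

ΔF = 3.05 W/m²

CO₂: 5.27 × ln(650/420) = 5.27 × ln(1.54762) = 5.27 × 0.43672 = 2.3015 W/m².
CH₄: 0.036 × (√1917 − √752) = 0.036 × (43.7836 − 27.4226) = 0.036 × 16.3610 = 0.5890 W/m².
CFC-12: Δ = 488 − 1 = 487 ppt = 0.487 ppb; ΔF = 0.32 × 0.487 = 0.1558 W/m².
Total ΔF = 2.3015 + 0.5890 + 0.1558 = 3.0463 W/m².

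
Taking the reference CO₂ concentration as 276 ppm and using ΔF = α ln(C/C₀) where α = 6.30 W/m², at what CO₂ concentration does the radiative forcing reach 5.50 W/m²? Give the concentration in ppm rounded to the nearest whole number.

C ≈ 661 ppm

Set 6.30 ln(C/276) = 5.50, so ln(C/276) = 5.50/6.30 = 0.87302.
Then C/276 = e^0.87302 = 2.39413, giving C = 276 × 2.39413 = 660.78 ppm.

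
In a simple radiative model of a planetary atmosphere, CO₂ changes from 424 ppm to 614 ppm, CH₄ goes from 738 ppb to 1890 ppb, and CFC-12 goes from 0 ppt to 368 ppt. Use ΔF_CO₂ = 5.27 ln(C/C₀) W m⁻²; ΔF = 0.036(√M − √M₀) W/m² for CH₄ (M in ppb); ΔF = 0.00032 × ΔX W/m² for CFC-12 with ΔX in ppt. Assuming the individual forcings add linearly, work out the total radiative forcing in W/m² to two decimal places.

ΔF = 2.66 W/m²

CO₂: 5.27 × ln(614/424) = 5.27 × ln(1.44811) = 5.27 × 0.37026 = 1.9513 W/m².
CH₄: 0.036 × (√1890 − √738) = 0.036 × (43.4741 − 27.1662) = 0.036 × 16.3079 = 0.5871 W/m².
CFC-12: ΔF = 0.00032 × (368 − 0) = 0.00032 × 368 = 0.1178 W/m².
Total ΔF = 1.9513 + 0.5871 + 0.1178 = 2.6562 W/m².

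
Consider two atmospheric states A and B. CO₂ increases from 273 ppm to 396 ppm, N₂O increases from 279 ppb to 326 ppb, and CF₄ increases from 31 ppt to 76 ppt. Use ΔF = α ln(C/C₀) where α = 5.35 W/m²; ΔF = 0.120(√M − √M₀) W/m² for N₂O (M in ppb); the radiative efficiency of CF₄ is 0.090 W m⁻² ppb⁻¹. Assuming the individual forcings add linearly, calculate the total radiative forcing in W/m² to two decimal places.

ΔF = 2.16 W/m²

CO₂: 5.35 × ln(396/273) = 5.35 × ln(1.45055) = 5.35 × 0.37194 = 1.9899 W/m².
N₂O: 0.120 × (√326 − √279) = 0.120 × (18.0555 − 16.7033) = 0.120 × 1.3522 = 0.1623 W/m².
CF₄: Δ = 76 − 31 = 45 ppt = 0.045 ppb; ΔF = 0.090 × 0.045 = 0.0041 W/m².
Total ΔF = 1.9899 + 0.1623 + 0.0041 = 2.1563 W/m².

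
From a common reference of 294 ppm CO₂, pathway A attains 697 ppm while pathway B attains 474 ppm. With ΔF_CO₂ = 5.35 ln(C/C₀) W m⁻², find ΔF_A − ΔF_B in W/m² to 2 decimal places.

ΔF_A = 5.35 ln(697/294) = 5.35 × 0.86321 = 4.6182 W/m².
ΔF_B = 5.35 ln(474/294) = 5.35 × 0.47763 = 2.5553 W/m².
Difference: 4.6182 − 2.5553 = 2.0629 W/m².
(Equivalently, ΔF_A − ΔF_B = 5.35 ln(697/474) = 5.35 × 0.38558 = 2.0629 W/m².)

ΔF_A − ΔF_B = 2.06 W/m²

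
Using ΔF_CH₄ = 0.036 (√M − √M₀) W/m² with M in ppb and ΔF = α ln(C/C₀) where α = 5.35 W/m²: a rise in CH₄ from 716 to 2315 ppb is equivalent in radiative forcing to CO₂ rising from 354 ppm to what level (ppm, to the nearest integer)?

C ≈ 409 ppm

CH₄ forcing: 0.036 × (√2315 − √716) = 0.036 × (48.1144 − 26.7582) = 0.036 × 21.3562 = 0.76882 W/m².
Set 5.35 ln(C/354) = 0.76882: ln(C/354) = 0.76882/5.35 = 0.14370, so C = 354 × e^0.14370 = 354 × 1.15454 = 408.71 ppm.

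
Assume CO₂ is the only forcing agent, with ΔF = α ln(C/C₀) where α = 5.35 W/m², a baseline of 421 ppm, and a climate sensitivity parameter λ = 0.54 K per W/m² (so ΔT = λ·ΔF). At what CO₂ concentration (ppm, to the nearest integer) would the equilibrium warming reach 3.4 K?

C ≈ 1366 ppm

Required forcing: ΔF = ΔT/λ = 3.4/0.54 = 6.2963 W/m².
Then ln(C/421) = ΔF/5.35 = 6.2963/5.35 = 1.17688.
So C = 421 × e^1.17688 = 421 × 3.24424 = 1365.83 ppm.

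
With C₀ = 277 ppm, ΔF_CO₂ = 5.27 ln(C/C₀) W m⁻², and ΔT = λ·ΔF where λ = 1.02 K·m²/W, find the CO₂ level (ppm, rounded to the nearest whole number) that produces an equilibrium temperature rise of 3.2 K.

Required forcing: ΔF = ΔT/λ = 3.2/1.02 = 3.1373 W/m².
Then ln(C/277) = ΔF/5.27 = 3.1373/5.27 = 0.59531.
So C = 277 × e^0.59531 = 277 × 1.81359 = 502.36 ppm.

C ≈ 502 ppm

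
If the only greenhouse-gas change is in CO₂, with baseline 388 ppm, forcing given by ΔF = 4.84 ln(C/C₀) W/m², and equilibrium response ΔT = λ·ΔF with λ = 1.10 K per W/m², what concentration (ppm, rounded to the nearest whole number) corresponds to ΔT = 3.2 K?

Required forcing: ΔF = ΔT/λ = 3.2/1.10 = 2.9091 W/m².
Then ln(C/388) = ΔF/4.84 = 2.9091/4.84 = 0.60105.
So C = 388 × e^0.60105 = 388 × 1.82403 = 707.72 ppm.

C ≈ 708 ppm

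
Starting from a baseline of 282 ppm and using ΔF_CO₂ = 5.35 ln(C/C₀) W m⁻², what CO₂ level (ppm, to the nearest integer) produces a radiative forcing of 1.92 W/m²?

Set 5.35 ln(C/282) = 1.92, so ln(C/282) = 1.92/5.35 = 0.35888.
Then C/282 = e^0.35888 = 1.43172, giving C = 282 × 1.43172 = 403.75 ppm.

C ≈ 404 ppm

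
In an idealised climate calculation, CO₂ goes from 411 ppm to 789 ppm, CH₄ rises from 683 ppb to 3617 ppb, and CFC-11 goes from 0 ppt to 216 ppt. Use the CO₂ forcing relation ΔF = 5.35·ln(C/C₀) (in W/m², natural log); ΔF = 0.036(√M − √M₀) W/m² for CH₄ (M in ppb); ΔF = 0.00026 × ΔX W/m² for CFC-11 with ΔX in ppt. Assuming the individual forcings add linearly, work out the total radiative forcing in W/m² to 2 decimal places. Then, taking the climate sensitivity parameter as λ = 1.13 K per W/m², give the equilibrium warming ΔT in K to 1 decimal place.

ΔF = 4.77 W/m²; ΔT = 5.4 K

CO₂: 5.35 × ln(789/411) = 5.35 × ln(1.91971) = 5.35 × 0.65217 = 3.4891 W/m².
CH₄: 0.036 × (√3617 − √683) = 0.036 × (60.1415 − 26.1343) = 0.036 × 34.0072 = 1.2243 W/m².
CFC-11: ΔF = 0.00026 × (216 − 0) = 0.00026 × 216 = 0.0562 W/m².
Total ΔF = 3.4891 + 1.2243 + 0.0562 = 4.7696 W/m².
ΔT = λ ΔF = 1.13 × 4.77 = 5.3901 K.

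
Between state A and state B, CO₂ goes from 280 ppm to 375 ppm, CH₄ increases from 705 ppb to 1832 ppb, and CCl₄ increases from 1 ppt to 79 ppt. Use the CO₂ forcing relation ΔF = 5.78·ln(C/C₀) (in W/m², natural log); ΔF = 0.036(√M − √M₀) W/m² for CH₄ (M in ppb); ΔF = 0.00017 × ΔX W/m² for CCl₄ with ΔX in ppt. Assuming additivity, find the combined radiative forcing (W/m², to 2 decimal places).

CO₂: 5.78 × ln(375/280) = 5.78 × ln(1.33929) = 5.78 × 0.29214 = 1.6886 W/m².
CH₄: 0.036 × (√1832 − √705) = 0.036 × (42.8019 − 26.5518) = 0.036 × 16.2501 = 0.5850 W/m².
CCl₄: ΔF = 0.00017 × (79 − 1) = 0.00017 × 78 = 0.0133 W/m².
Total ΔF = 1.6886 + 0.5850 + 0.0133 = 2.2869 W/m².

ΔF = 2.29 W/m²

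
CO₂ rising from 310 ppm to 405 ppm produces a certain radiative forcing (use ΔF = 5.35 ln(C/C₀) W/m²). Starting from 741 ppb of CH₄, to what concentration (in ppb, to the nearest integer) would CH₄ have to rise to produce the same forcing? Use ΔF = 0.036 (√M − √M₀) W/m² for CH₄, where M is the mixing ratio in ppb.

M ≈ 4482 ppb

CO₂ forcing: 5.35 × ln(405/310) = 5.35 × 0.267315 = 1.43014 W/m².
Set 0.036(√M − √741) = 1.43014: √M = 1.43014/0.036 + √741 = 39.7261 + 27.2213 = 66.9474.
M = (66.9474)² = 4481.95 ppb.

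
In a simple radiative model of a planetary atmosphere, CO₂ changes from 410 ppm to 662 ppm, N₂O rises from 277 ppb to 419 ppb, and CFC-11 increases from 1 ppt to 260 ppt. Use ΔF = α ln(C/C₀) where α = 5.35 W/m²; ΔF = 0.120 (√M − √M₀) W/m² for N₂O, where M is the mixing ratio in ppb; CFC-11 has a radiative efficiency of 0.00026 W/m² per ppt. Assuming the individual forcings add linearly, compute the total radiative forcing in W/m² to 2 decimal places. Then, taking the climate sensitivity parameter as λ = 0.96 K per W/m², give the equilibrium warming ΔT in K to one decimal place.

CO₂: 5.35 × ln(662/410) = 5.35 × ln(1.61463) = 5.35 × 0.47911 = 2.5632 W/m².
N₂O: 0.120 × (√419 − √277) = 0.120 × (20.4695 − 16.6433) = 0.120 × 3.8262 = 0.4591 W/m².
CFC-11: ΔF = 0.00026 × (260 − 1) = 0.00026 × 259 = 0.0673 W/m².
Total ΔF = 2.5632 + 0.4591 + 0.0673 = 3.0896 W/m².
ΔT = λ ΔF = 0.96 × 3.09 = 2.9664 K.

ΔF = 3.09 W/m²; ΔT = 3.0 K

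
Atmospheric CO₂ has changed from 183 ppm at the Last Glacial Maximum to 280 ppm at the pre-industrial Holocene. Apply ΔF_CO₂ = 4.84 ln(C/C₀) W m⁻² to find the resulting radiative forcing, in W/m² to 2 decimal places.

CO₂: 4.84 × ln(280/183) = 4.84 × ln(1.53005) = 4.84 × 0.42530 = 2.0585 W/m².

ΔF = 2.06 W/m²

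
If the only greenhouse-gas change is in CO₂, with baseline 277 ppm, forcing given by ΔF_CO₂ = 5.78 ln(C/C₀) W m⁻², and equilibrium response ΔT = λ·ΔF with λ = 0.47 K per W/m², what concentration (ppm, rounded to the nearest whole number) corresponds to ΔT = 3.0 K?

C ≈ 836 ppm

Required forcing: ΔF = ΔT/λ = 3.0/0.47 = 6.3830 W/m².
Then ln(C/277) = ΔF/5.78 = 6.3830/5.78 = 1.10433.
So C = 277 × e^1.10433 = 277 × 3.01720 = 835.76 ppm.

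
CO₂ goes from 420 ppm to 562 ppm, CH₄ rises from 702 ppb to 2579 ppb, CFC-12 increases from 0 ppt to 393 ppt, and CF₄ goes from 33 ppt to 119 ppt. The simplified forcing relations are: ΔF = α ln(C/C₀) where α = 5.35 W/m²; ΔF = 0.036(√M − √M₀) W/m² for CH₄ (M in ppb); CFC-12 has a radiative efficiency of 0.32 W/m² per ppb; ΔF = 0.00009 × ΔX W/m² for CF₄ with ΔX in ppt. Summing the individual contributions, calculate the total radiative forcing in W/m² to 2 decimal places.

CO₂: 5.35 × ln(562/420) = 5.35 × ln(1.33810) = 5.35 × 0.29125 = 1.5582 W/m².
CH₄: 0.036 × (√2579 − √702) = 0.036 × (50.7839 − 26.4953) = 0.036 × 24.2886 = 0.8744 W/m².
CFC-12: Δ = 393 − 0 = 393 ppt = 0.393 ppb; ΔF = 0.32 × 0.393 = 0.1258 W/m².
CF₄: ΔF = 0.00009 × (119 − 33) = 0.00009 × 86 = 0.0077 W/m².
Total ΔF = 1.5582 + 0.8744 + 0.1258 + 0.0077 = 2.5661 W/m².

ΔF = 2.57 W/m²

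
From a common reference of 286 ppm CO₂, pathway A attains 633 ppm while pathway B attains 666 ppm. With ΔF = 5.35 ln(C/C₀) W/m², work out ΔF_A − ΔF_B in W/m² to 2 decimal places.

ΔF_A − ΔF_B = -0.27 W/m²

ΔF_A = 5.35 ln(633/286) = 5.35 × 0.79448 = 4.2505 W/m².
ΔF_B = 5.35 ln(666/286) = 5.35 × 0.84530 = 4.5224 W/m².
Difference: 4.2505 − 4.5224 = -0.2719 W/m².
(Equivalently, ΔF_A − ΔF_B = 5.35 ln(633/666) = 5.35 × -0.05082 = -0.2719 W/m².)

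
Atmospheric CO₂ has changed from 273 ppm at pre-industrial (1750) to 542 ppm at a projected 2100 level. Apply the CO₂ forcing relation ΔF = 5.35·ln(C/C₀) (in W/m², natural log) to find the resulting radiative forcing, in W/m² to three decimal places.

CO₂ absorption bands are partially saturated, so forcing scales with the logarithm of the concentration ratio.
CO₂: 5.35 × ln(542/273) = 5.35 × ln(1.98535) = 5.35 × 0.68580 = 3.6690 W/m².

ΔF = 3.669 W/m²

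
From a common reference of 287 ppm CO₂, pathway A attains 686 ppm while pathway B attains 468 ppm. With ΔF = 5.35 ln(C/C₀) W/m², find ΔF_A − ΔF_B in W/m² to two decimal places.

ΔF_A − ΔF_B = 2.05 W/m²

ΔF_A = 5.35 ln(686/287) = 5.35 × 0.87140 = 4.6620 W/m².
ΔF_B = 5.35 ln(468/287) = 5.35 × 0.48899 = 2.6161 W/m².
Difference: 4.6620 − 2.6161 = 2.0459 W/m².
(Equivalently, ΔF_A − ΔF_B = 5.35 ln(686/468) = 5.35 × 0.38241 = 2.0459 W/m².)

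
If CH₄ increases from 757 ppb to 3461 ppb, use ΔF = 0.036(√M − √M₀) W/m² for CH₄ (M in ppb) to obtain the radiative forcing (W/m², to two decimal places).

ΔF = 1.13 W/m²

CH₄: 0.036 × (√3461 − √757) = 0.036 × (58.8303 − 27.5136) = 0.036 × 31.3167 = 1.1274 W/m².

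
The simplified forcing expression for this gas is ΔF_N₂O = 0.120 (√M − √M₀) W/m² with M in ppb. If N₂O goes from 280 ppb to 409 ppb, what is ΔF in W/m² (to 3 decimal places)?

ΔF = 0.419 W/m²

N₂O: 0.120 × (√409 − √280) = 0.120 × (20.2237 − 16.7332) = 0.120 × 3.4905 = 0.4189 W/m².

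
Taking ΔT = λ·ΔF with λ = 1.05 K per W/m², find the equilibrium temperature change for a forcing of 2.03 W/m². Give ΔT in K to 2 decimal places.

ΔT = λ ΔF = 1.05 × 2.03 = 2.1315 K.

ΔT = 2.13 K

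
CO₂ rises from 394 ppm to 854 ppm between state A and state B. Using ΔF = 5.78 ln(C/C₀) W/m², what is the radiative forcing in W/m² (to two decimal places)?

CO₂ absorption bands are partially saturated, so forcing scales with the logarithm of the concentration ratio.
CO₂: 5.78 × ln(854/394) = 5.78 × ln(2.16751) = 5.78 × 0.77358 = 4.4713 W/m².

ΔF = 4.47 W/m²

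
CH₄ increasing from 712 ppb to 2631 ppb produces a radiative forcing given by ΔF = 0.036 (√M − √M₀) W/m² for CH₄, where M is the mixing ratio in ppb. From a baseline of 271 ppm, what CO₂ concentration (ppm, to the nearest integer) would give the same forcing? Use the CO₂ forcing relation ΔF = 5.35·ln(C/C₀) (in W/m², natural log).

CH₄ forcing: 0.036 × (√2631 − √712) = 0.036 × (51.2933 − 26.6833) = 0.036 × 24.6100 = 0.88596 W/m².
Set 5.35 ln(C/271) = 0.88596: ln(C/271) = 0.88596/5.35 = 0.16560, so C = 271 × e^0.16560 = 271 × 1.18010 = 319.81 ppm.

C ≈ 320 ppm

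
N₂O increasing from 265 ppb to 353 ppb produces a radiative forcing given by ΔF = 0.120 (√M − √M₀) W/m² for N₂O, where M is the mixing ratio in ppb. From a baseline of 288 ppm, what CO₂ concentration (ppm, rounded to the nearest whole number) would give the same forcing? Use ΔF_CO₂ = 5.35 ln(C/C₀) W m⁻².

N₂O forcing: 0.120 × (√353 − √265) = 0.120 × (18.7883 − 16.2788) = 0.120 × 2.5095 = 0.30114 W/m².
Set 5.35 ln(C/288) = 0.30114: ln(C/288) = 0.30114/5.35 = 0.05629, so C = 288 × e^0.05629 = 288 × 1.05790 = 304.68 ppm.

C ≈ 305 ppm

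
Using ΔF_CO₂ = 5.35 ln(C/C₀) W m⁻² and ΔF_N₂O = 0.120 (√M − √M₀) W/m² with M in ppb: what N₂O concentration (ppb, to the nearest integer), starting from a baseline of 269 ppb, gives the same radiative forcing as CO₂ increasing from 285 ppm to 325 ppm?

CO₂ forcing: 5.35 × ln(325/285) = 5.35 × 0.131336 = 0.70265 W/m².
Set 0.120(√M − √269) = 0.70265: √M = 0.70265/0.120 + √269 = 5.8554 + 16.4012 = 22.2566.
M = (22.2566)² = 495.36 ppb.

M ≈ 495 ppb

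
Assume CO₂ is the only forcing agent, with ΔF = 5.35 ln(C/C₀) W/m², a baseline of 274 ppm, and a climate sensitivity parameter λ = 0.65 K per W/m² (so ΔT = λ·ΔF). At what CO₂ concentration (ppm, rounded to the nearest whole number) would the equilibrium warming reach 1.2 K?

Required forcing: ΔF = ΔT/λ = 1.2/0.65 = 1.8462 W/m².
Then ln(C/274) = ΔF/5.35 = 1.8462/5.35 = 0.34508.
So C = 274 × e^0.34508 = 274 × 1.41210 = 386.92 ppm.

C ≈ 387 ppm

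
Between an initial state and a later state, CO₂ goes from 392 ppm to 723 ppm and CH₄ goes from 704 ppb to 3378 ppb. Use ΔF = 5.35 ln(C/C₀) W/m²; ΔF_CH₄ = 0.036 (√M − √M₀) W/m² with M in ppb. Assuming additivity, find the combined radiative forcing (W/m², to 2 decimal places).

CO₂: 5.35 × ln(723/392) = 5.35 × ln(1.84439) = 5.35 × 0.61215 = 3.2750 W/m².
CH₄: 0.036 × (√3378 − √704) = 0.036 × (58.1206 − 26.5330) = 0.036 × 31.5876 = 1.1372 W/m².
Total ΔF = 3.2750 + 1.1372 = 4.4122 W/m².

ΔF = 4.41 W/m²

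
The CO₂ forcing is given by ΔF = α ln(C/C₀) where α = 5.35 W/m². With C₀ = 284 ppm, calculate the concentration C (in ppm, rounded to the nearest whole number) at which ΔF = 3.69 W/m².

C ≈ 566 ppm

Set 5.35 ln(C/284) = 3.69, so ln(C/284) = 3.69/5.35 = 0.68972.
Then C/284 = e^0.68972 = 1.99316, giving C = 284 × 1.99316 = 566.06 ppm.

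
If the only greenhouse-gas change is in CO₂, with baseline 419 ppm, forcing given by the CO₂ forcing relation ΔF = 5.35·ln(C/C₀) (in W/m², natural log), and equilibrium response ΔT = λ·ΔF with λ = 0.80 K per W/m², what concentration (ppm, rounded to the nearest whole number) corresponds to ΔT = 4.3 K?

C ≈ 1144 ppm

Required forcing: ΔF = ΔT/λ = 4.3/0.80 = 5.3750 W/m².
Then ln(C/419) = ΔF/5.35 = 5.3750/5.35 = 1.00467.
So C = 419 × e^1.00467 = 419 × 2.73101 = 1144.29 ppm.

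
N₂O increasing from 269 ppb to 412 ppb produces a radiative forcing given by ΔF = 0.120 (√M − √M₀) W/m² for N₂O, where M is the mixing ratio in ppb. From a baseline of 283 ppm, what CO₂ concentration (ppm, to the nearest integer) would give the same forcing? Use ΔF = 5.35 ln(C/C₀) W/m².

N₂O forcing: 0.120 × (√412 − √269) = 0.120 × (20.2978 − 16.4012) = 0.120 × 3.8966 = 0.46759 W/m².
Set 5.35 ln(C/283) = 0.46759: ln(C/283) = 0.46759/5.35 = 0.08740, so C = 283 × e^0.08740 = 283 × 1.09133 = 308.85 ppm.

C ≈ 309 ppm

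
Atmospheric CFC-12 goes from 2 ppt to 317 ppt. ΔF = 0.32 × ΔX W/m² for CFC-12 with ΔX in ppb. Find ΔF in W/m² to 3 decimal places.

CFC-12: Δ = 317 − 2 = 315 ppt = 0.315 ppb; ΔF = 0.32 × 0.315 = 0.1008 W/m².

ΔF = 0.101 W/m²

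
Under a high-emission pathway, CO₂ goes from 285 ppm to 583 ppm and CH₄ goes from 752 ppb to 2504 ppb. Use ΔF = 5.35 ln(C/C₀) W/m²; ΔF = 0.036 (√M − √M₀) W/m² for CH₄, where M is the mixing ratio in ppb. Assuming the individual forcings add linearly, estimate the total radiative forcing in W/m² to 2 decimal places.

ΔF = 4.64 W/m²

CO₂: 5.35 × ln(583/285) = 5.35 × ln(2.04561) = 5.35 × 0.71570 = 3.8290 W/m².
CH₄: 0.036 × (√2504 − √752) = 0.036 × (50.0400 − 27.4226) = 0.036 × 22.6174 = 0.8142 W/m².
Total ΔF = 3.8290 + 0.8142 = 4.6432 W/m².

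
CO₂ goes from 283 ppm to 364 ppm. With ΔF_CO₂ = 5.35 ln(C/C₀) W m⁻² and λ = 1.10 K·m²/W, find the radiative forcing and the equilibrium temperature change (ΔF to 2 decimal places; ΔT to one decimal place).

ΔF = 1.35 W/m²; ΔT = 1.5 K

CO₂: 5.35 × ln(364/283) = 5.35 × ln(1.28622) = 5.35 × 0.25171 = 1.3466 W/m².
ΔT = λ ΔF = 1.10 × 1.35 = 1.4850 K.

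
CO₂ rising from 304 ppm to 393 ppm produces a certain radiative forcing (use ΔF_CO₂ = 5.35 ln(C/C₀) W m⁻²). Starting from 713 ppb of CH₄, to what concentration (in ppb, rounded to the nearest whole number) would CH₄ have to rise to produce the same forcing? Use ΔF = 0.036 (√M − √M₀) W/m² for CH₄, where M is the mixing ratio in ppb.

CO₂ forcing: 5.35 × ln(393/304) = 5.35 × 0.256782 = 1.37378 W/m².
Set 0.036(√M − √713) = 1.37378: √M = 1.37378/0.036 + √713 = 38.1606 + 26.7021 = 64.8627.
M = (64.8627)² = 4207.17 ppb.

M ≈ 4207 ppb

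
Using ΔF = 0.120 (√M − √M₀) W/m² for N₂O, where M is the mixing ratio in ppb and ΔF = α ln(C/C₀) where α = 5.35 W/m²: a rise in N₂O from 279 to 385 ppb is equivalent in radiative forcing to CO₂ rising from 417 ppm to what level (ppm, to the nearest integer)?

C ≈ 445 ppm

N₂O forcing: 0.120 × (√385 − √279) = 0.120 × (19.6214 − 16.7033) = 0.120 × 2.9181 = 0.35017 W/m².
Set 5.35 ln(C/417) = 0.35017: ln(C/417) = 0.35017/5.35 = 0.06545, so C = 417 × e^0.06545 = 417 × 1.06764 = 445.21 ppm.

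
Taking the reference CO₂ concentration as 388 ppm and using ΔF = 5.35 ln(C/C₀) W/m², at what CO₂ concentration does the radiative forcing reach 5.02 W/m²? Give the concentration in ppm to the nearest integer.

C ≈ 992 ppm

Set 5.35 ln(C/388) = 5.02, so ln(C/388) = 5.02/5.35 = 0.93832.
Then C/388 = e^0.93832 = 2.55568, giving C = 388 × 2.55568 = 991.60 ppm.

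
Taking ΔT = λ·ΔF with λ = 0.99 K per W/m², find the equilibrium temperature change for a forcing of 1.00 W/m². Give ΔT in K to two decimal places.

ΔT = λ ΔF = 0.99 × 1.00 = 0.9900 K.

ΔT = 0.99 K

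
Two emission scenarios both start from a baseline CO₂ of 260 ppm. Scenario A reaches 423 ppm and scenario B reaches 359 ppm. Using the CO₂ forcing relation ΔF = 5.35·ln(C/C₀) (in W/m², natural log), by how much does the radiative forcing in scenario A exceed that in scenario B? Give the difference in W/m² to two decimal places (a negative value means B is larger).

ΔF_A = 5.35 ln(423/260) = 5.35 × 0.48669 = 2.6038 W/m².
ΔF_B = 5.35 ln(359/260) = 5.35 × 0.32264 = 1.7261 W/m².
Difference: 2.6038 − 1.7261 = 0.8777 W/m².
(Equivalently, ΔF_A − ΔF_B = 5.35 ln(423/359) = 5.35 × 0.16405 = 0.8777 W/m².)

ΔF_A − ΔF_B = 0.88 W/m²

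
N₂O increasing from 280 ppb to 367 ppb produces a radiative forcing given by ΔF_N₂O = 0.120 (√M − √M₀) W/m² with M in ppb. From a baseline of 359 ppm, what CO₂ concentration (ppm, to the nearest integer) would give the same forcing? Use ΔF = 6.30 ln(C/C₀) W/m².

N₂O forcing: 0.120 × (√367 − √280) = 0.120 × (19.1572 − 16.7332) = 0.120 × 2.4240 = 0.29088 W/m².
Set 6.30 ln(C/359) = 0.29088: ln(C/359) = 0.29088/6.30 = 0.04617, so C = 359 × e^0.04617 = 359 × 1.04725 = 375.96 ppm.

C ≈ 376 ppm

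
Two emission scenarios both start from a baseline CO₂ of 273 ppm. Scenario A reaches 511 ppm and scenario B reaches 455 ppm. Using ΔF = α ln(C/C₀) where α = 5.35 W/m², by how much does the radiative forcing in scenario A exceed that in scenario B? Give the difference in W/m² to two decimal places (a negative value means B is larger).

ΔF_A = 5.35 ln(511/273) = 5.35 × 0.62690 = 3.3539 W/m².
ΔF_B = 5.35 ln(455/273) = 5.35 × 0.51083 = 2.7329 W/m².
Difference: 3.3539 − 2.7329 = 0.6210 W/m².
(Equivalently, ΔF_A − ΔF_B = 5.35 ln(511/455) = 5.35 × 0.11607 = 0.6210 W/m².)

ΔF_A − ΔF_B = 0.62 W/m²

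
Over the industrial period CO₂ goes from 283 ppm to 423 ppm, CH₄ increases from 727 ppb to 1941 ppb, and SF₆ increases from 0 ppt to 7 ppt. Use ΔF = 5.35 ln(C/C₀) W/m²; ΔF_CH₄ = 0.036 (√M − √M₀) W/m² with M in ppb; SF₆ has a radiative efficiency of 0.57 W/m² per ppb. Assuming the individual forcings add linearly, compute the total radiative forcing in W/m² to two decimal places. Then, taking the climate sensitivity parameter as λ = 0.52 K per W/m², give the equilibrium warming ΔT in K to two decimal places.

CO₂: 5.35 × ln(423/283) = 5.35 × ln(1.49470) = 5.35 × 0.40193 = 2.1503 W/m².
CH₄: 0.036 × (√1941 − √727) = 0.036 × (44.0568 − 26.9629) = 0.036 × 17.0939 = 0.6154 W/m².
SF₆: Δ = 7 − 0 = 7 ppt = 0.007 ppb; ΔF = 0.57 × 0.007 = 0.0040 W/m².
Total ΔF = 2.1503 + 0.6154 + 0.0040 = 2.7697 W/m².
ΔT = λ ΔF = 0.52 × 2.77 = 1.4404 K.

ΔF = 2.77 W/m²; ΔT = 1.44 K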